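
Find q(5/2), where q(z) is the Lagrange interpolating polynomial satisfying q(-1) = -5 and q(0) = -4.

-3/2

Evaluate each Lagrange basis at z = 5/2:
L_0(5/2) = (5/2)/[(-1)] = -5/2
L_1(5/2) = (7/2)/[(1)] = 7/2
Sum: (-5)·(-5/2) + (-4)·(7/2) = -3/2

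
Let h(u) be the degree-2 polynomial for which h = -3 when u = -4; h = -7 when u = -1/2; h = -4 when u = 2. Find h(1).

L_0(1) = (3/2)·(-1)/[(-7/2)·(-6)] = -1/14
L_1(1) = (5)·(-1)/[(7/2)·(-5/2)] = 4/7
L_2(1) = (5)·(3/2)/[(6)·(5/2)] = 1/2
Sum: (-3)·(-1/14) + (-7)·(4/7) + (-4)·(1/2) = -81/14

-81/14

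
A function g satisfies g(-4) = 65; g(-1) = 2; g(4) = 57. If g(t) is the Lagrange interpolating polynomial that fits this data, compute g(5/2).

39/2

Evaluate each Lagrange basis at t = 5/2:
L_0(5/2) = (7/2)·(-3/2)/[(-3)·(-8)] = -7/32
L_1(5/2) = (13/2)·(-3/2)/[(3)·(-5)] = 13/20
L_2(5/2) = (13/2)·(7/2)/[(8)·(5)] = 91/160
Sum: 65·(-7/32) + 2·(13/20) + 57·(91/160) = 39/2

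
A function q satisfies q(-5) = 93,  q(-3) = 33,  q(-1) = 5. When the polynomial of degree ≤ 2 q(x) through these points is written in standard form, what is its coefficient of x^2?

The leading coefficient equals the top divided difference q[-5,-3,-1].
q[-5,-3] = (33 - 93) / (-3 - (-5)) = -30
q[-3,-1] = (5 - 33) / (-1 - (-3)) = -14
q[-5,-3,-1] = (-14 - (-30)) / (-1 - (-5)) = 4

4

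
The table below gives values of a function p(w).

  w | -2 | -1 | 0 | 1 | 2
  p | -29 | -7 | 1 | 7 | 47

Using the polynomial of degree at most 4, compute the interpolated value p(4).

L_0(4) = (5)·(4)·(3)·(2)/[(-1)·(-2)·(-3)·(-4)] = 5
L_1(4) = (6)·(4)·(3)·(2)/[(1)·(-1)·(-2)·(-3)] = -24
L_2(4) = (6)·(5)·(3)·(2)/[(2)·(1)·(-1)·(-2)] = 45
L_3(4) = (6)·(5)·(4)·(2)/[(3)·(2)·(1)·(-1)] = -40
L_4(4) = (6)·(5)·(4)·(3)/[(4)·(3)·(2)·(1)] = 15
Sum: (-29)·(5) + (-7)·(-24) + 1·(45) + 7·(-40) + 47·(15) = 493

493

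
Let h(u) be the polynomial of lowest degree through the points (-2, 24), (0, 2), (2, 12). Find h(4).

Using Newton's divided-difference form:
h[-2,0] = (2 - 24) / (0 - (-2)) = -11
h[0,2] = (12 - 2) / (2 - 0) = 5
h[-2,0,2] = (5 - (-11)) / (2 - (-2)) = 4
h(4) = 24 + (-11)·(6) + 4·(6)·(4) = 54

54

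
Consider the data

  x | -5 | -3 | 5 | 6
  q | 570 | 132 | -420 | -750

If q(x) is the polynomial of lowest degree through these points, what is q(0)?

Using Newton's divided-difference form:
q[-5,-3] = (132 - 570) / (-3 - (-5)) = -219
q[-3,5] = (-420 - 132) / (5 - (-3)) = -69
q[5,6] = (-750 - (-420)) / (6 - 5) = -330
q[-5,-3,5] = (-69 - (-219)) / (5 - (-5)) = 15
q[-3,5,6] = (-330 - (-69)) / (6 - (-3)) = -29
q[-5,-3,5,6] = (-29 - 15) / (6 - (-5)) = -4
q(0) = 570 + (-219)·(5) + 15·(5)·(3) + (-4)·(5)·(3)·(-5) = 0

0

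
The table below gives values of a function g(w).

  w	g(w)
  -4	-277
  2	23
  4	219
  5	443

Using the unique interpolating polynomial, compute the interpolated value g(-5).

-537

Using Newton's divided-difference form:
g[-4,2] = (23 - (-277)) / (2 - (-4)) = 50
g[2,4] = (219 - 23) / (4 - 2) = 98
g[4,5] = (443 - 219) / (5 - 4) = 224
g[-4,2,4] = (98 - 50) / (4 - (-4)) = 6
g[2,4,5] = (224 - 98) / (5 - 2) = 42
g[-4,2,4,5] = (42 - 6) / (5 - (-4)) = 4
g(-5) = -277 + 50·(-1) + 6·(-1)·(-7) + 4·(-1)·(-7)·(-9) = -537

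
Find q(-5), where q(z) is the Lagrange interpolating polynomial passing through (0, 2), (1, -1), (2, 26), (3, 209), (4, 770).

Evaluate each Lagrange basis at z = -5:
L_0(-5) = (-6)·(-7)·(-8)·(-9)/[(-1)·(-2)·(-3)·(-4)] = 126
L_1(-5) = (-5)·(-7)·(-8)·(-9)/[(1)·(-1)·(-2)·(-3)] = -420
L_2(-5) = (-5)·(-6)·(-8)·(-9)/[(2)·(1)·(-1)·(-2)] = 540
L_3(-5) = (-5)·(-6)·(-7)·(-9)/[(3)·(2)·(1)·(-1)] = -315
L_4(-5) = (-5)·(-6)·(-7)·(-8)/[(4)·(3)·(2)·(1)] = 70
Sum: 2·(126) + (-1)·(-420) + 26·(540) + 209·(-315) + 770·(70) = 2777

2777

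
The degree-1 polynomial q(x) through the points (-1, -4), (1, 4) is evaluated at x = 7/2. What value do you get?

Evaluate each Lagrange basis at x = 7/2:
L_0(7/2) = (5/2)/[(-2)] = -5/4
L_1(7/2) = (9/2)/[(2)] = 9/4
Sum: (-4)·(-5/4) + 4·(9/4) = 14

14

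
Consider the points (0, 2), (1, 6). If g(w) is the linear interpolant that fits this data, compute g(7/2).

Evaluate each Lagrange basis at w = 7/2:
L_0(7/2) = (5/2)/[(-1)] = -5/2
L_1(7/2) = (7/2)/[(1)] = 7/2
Sum: 2·(-5/2) + 6·(7/2) = 16

16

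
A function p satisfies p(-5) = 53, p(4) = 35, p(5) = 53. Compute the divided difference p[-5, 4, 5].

2

p[-5,4] = (35 - 53) / (4 - (-5)) = -2
p[4,5] = (53 - 35) / (5 - 4) = 18
p[-5,4,5] = (18 - (-2)) / (5 - (-5)) = 2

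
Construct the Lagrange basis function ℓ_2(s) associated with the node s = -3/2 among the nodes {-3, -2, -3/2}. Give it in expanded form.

ℓ_2(s) = (4/3)s^2 + (20/3)s + 8

ℓ_2(s) = (s + 3)(s + 2) / [(3/2)·(1/2)]
       = (s^2 + 5s + 6) / (3/4)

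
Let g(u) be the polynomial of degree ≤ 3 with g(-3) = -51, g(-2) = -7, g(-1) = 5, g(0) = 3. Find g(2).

29

Using Newton's divided-difference form:
g[-3,-2] = (-7 - (-51)) / (-2 - (-3)) = 44
g[-2,-1] = (5 - (-7)) / (-1 - (-2)) = 12
g[-1,0] = (3 - 5) / (0 - (-1)) = -2
g[-3,-2,-1] = (12 - 44) / (-1 - (-3)) = -16
g[-2,-1,0] = (-2 - 12) / (0 - (-2)) = -7
g[-3,-2,-1,0] = (-7 - (-16)) / (0 - (-3)) = 3
g(2) = -51 + 44·(5) + (-16)·(5)·(4) + 3·(5)·(4)·(3) = 29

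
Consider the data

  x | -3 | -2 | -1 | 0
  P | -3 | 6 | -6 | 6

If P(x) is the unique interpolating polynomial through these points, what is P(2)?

Evaluate each Lagrange basis at x = 2:
L_0(2) = (4)·(3)·(2)/[(-1)·(-2)·(-3)] = -4
L_1(2) = (5)·(3)·(2)/[(1)·(-1)·(-2)] = 15
L_2(2) = (5)·(4)·(2)/[(2)·(1)·(-1)] = -20
L_3(2) = (5)·(4)·(3)/[(3)·(2)·(1)] = 10
Sum: (-3)·(-4) + 6·(15) + (-6)·(-20) + 6·(10) = 282

282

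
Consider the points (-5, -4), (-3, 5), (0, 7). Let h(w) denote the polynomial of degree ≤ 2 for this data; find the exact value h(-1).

L_0(-1) = (2)·(-1)/[(-2)·(-5)] = -1/5
L_1(-1) = (4)·(-1)/[(2)·(-3)] = 2/3
L_2(-1) = (4)·(2)/[(5)·(3)] = 8/15
Sum: (-4)·(-1/5) + 5·(2/3) + 7·(8/15) = 118/15

118/15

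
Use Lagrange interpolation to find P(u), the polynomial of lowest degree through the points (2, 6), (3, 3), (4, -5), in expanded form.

P(u) = -(5/2)u^2 + (19/2)u - 3

L_0(u) = (u - 3)(u - 4) / [2] = (1/2)u^2 - (7/2)u + 6
L_1(u) = (u - 2)(u - 4) / [-1] = -u^2 + 6u - 8
L_2(u) = (u - 2)(u - 3) / [2] = (1/2)u^2 - (5/2)u + 3
P(u) = 6·L_0 + 3·L_1 + (-5)·L_2
  6·L_0(u) = 3u^2 - 21u + 36
  3·L_1(u) = -3u^2 + 18u - 24
  (-5)·L_2(u) = -(5/2)u^2 + (25/2)u - 15
Adding term by term: -(5/2)u^2 + (19/2)u - 3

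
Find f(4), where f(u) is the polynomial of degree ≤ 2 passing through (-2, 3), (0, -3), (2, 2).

18

Evaluate each Lagrange basis at u = 4:
L_0(4) = (4)·(2)/[(-2)·(-4)] = 1
L_1(4) = (6)·(2)/[(2)·(-2)] = -3
L_2(4) = (6)·(4)/[(4)·(2)] = 3
Sum: 3·(1) + (-3)·(-3) + 2·(3) = 18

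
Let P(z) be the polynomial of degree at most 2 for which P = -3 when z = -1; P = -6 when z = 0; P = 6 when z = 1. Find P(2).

Evaluate each Lagrange basis at z = 2:
L_0(2) = (2)·(1)/[(-1)·(-2)] = 1
L_1(2) = (3)·(1)/[(1)·(-1)] = -3
L_2(2) = (3)·(2)/[(2)·(1)] = 3
Sum: (-3)·(1) + (-6)·(-3) + 6·(3) = 33

33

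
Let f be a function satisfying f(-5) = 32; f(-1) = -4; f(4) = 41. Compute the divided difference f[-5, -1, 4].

f[-5,-1] = (-4 - 32) / (-1 - (-5)) = -9
f[-1,4] = (41 - (-4)) / (4 - (-1)) = 9
f[-5,-1,4] = (9 - (-9)) / (4 - (-5)) = 2

2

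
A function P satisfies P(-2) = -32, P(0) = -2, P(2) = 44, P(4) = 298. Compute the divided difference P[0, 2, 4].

26

P[0,2] = (44 - (-2)) / (2 - 0) = 23
P[2,4] = (298 - 44) / (4 - 2) = 127
P[0,2,4] = (127 - 23) / (4 - 0) = 26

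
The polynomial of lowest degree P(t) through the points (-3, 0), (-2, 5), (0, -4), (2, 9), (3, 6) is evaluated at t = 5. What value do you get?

Using Newton's divided-difference form:
P[-3,-2] = (5 - 0) / (-2 - (-3)) = 5
P[-2,0] = (-4 - 5) / (0 - (-2)) = -9/2
P[0,2] = (9 - (-4)) / (2 - 0) = 13/2
P[2,3] = (6 - 9) / (3 - 2) = -3
P[-3,-2,0] = (-9/2 - 5) / (0 - (-3)) = -19/6
P[-2,0,2] = (13/2 - (-9/2)) / (2 - (-2)) = 11/4
P[0,2,3] = (-3 - 13/2) / (3 - 0) = -19/6
P[-3,-2,0,2] = (11/4 - (-19/6)) / (2 - (-3)) = 71/60
P[-2,0,2,3] = (-19/6 - 11/4) / (3 - (-2)) = -71/60
P[-3,-2,0,2,3] = (-71/60 - 71/60) / (3 - (-3)) = -71/180
P(5) = 0 + 5·(8) + (-19/6)·(8)·(7) + (71/60)·(8)·(7)·(5) + (-71/180)·(8)·(7)·(5)·(3) = -412/3

-412/3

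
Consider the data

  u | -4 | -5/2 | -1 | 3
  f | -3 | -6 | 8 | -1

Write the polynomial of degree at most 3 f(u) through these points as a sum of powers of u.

f(u) = -(1165/1386)u^3 - (7003/2772)u^2 + (2189/252)u + 4244/231

Newton's divided differences:
f[-4,-5/2] = (-6 - (-3)) / (-5/2 - (-4)) = -2
f[-5/2,-1] = (8 - (-6)) / (-1 - (-5/2)) = 28/3
f[-1,3] = (-1 - 8) / (3 - (-1)) = -9/4
f[-4,-5/2,-1] = (28/3 - (-2)) / (-1 - (-4)) = 34/9
f[-5/2,-1,3] = (-9/4 - 28/3) / (3 - (-5/2)) = -139/66
f[-4,-5/2,-1,3] = (-139/66 - 34/9) / (3 - (-4)) = -1165/1386
f(u) = -3 + (-2)·(u + 4) + (34/9)·(u + 4)(u + 5/2) + (-1165/1386)·(u + 4)(u + 5/2)(u + 1)
Expanding: f(u) = -(1165/1386)u^3 - (7003/2772)u^2 + (2189/252)u + 4244/231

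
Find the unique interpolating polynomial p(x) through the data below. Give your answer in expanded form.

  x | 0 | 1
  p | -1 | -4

p(x) = -3x - 1

L_0(x) = (x - 1) / [-1] = -x + 1
L_1(x) = x / [1] = x
p(x) = (-1)·L_0 + (-4)·L_1
  (-1)·L_0(x) = x - 1
  (-4)·L_1(x) = -4x
Adding term by term: -3x - 1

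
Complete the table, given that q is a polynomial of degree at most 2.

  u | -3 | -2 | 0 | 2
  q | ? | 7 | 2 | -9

The 3 known values determine q uniquely (degree ≤ 2).
Evaluate each Lagrange basis at u = -3:
L_0(-3) = (-3)·(-5)/[(-2)·(-4)] = 15/8
L_1(-3) = (-1)·(-5)/[(2)·(-2)] = -5/4
L_2(-3) = (-1)·(-3)/[(4)·(2)] = 3/8
Sum: 7·(15/8) + 2·(-5/4) + (-9)·(3/8) = 29/4

29/4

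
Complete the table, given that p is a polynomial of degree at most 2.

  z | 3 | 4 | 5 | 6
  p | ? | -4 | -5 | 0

3

The 3 known values determine p uniquely (degree ≤ 2).
Evaluate each Lagrange basis at z = 3:
L_0(3) = (-2)·(-3)/[(-1)·(-2)] = 3
L_1(3) = (-1)·(-3)/[(1)·(-1)] = -3
L_2(3) = (-1)·(-2)/[(2)·(1)] = 1
Sum: (-4)·(3) + (-5)·(-3) + 0 = 3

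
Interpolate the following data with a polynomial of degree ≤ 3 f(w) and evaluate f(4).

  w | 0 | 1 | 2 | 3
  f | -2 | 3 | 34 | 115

270

L_0(4) = (3)·(2)·(1)/[(-1)·(-2)·(-3)] = -1
L_1(4) = (4)·(2)·(1)/[(1)·(-1)·(-2)] = 4
L_2(4) = (4)·(3)·(1)/[(2)·(1)·(-1)] = -6
L_3(4) = (4)·(3)·(2)/[(3)·(2)·(1)] = 4
Sum: (-2)·(-1) + 3·(4) + 34·(-6) + 115·(4) = 270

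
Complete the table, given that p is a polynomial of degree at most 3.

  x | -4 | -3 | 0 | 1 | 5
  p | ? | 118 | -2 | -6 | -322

The 4 known values determine p uniquely (degree ≤ 3).
Evaluate each Lagrange basis at x = -4:
L_0(-4) = (-4)·(-5)·(-9)/[(-3)·(-4)·(-8)] = 15/8
L_1(-4) = (-1)·(-5)·(-9)/[(3)·(-1)·(-5)] = -3
L_2(-4) = (-1)·(-4)·(-9)/[(4)·(1)·(-4)] = 9/4
L_3(-4) = (-1)·(-4)·(-5)/[(8)·(5)·(4)] = -1/8
Sum: 118·(15/8) + (-2)·(-3) + (-6)·(9/4) + (-322)·(-1/8) = 254

254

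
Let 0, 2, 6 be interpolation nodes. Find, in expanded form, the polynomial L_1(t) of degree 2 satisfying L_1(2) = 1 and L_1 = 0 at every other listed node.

L_1(t) = t(t - 6) / [(2)·(-4)]
       = (t^2 - 6t) / (-8)

L_1(t) = -(1/8)t^2 + (3/4)t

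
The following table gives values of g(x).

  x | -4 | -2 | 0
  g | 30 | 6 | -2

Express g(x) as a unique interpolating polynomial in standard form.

Newton's divided differences:
g[-4,-2] = (6 - 30) / (-2 - (-4)) = -12
g[-2,0] = (-2 - 6) / (0 - (-2)) = -4
g[-4,-2,0] = (-4 - (-12)) / (0 - (-4)) = 2
g(x) = 30 + (-12)·(x + 4) + 2·(x + 4)(x + 2)
Expanding: g(x) = 2x^2 - 2

g(x) = 2x^2 - 2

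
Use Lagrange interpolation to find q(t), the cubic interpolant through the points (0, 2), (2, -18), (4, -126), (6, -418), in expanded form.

Build the Lagrange basis polynomials:
L_0(t) = (t - 2)(t - 4)(t - 6) / [-48] = -(1/48)t^3 + (1/4)t^2 - (11/12)t + 1
L_1(t) = t(t - 4)(t - 6) / [16] = (1/16)t^3 - (5/8)t^2 + (3/2)t
L_2(t) = t(t - 2)(t - 6) / [-16] = -(1/16)t^3 + (1/2)t^2 - (3/4)t
L_3(t) = t(t - 2)(t - 4) / [48] = (1/48)t^3 - (1/8)t^2 + (1/6)t
q(t) = 2·L_0 + (-18)·L_1 + (-126)·L_2 + (-418)·L_3
  2·L_0(t) = -(1/24)t^3 + (1/2)t^2 - (11/6)t + 2
  (-18)·L_1(t) = -(9/8)t^3 + (45/4)t^2 - 27t
  (-126)·L_2(t) = (63/8)t^3 - 63t^2 + (189/2)t
  (-418)·L_3(t) = -(209/24)t^3 + (209/4)t^2 - (209/3)t
Adding term by term: -2t^3 + t^2 - 4t + 2

q(t) = -2t^3 + t^2 - 4t + 2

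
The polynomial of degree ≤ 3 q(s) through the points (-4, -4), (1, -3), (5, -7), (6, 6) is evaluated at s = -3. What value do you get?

Using Newton's divided-difference form:
q[-4,1] = (-3 - (-4)) / (1 - (-4)) = 1/5
q[1,5] = (-7 - (-3)) / (5 - 1) = -1
q[5,6] = (6 - (-7)) / (6 - 5) = 13
q[-4,1,5] = (-1 - 1/5) / (5 - (-4)) = -2/15
q[1,5,6] = (13 - (-1)) / (6 - 1) = 14/5
q[-4,1,5,6] = (14/5 - (-2/15)) / (6 - (-4)) = 22/75
q(-3) = -4 + (1/5)·(1) + (-2/15)·(1)·(-4) + (22/75)·(1)·(-4)·(-8) = 153/25

153/25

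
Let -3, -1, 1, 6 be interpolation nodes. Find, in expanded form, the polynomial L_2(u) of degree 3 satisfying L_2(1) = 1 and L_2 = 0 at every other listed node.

L_2(u) = -(1/40)u^3 + (1/20)u^2 + (21/40)u + 9/20

L_2(u) = (u + 3)(u + 1)(u - 6) / [(4)·(2)·(-5)]
       = (u^3 - 2u^2 - 21u - 18) / (-40)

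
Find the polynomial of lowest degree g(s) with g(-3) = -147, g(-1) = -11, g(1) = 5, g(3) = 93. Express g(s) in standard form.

g(s) = 4s^3 - 3s^2 + 4s

Build the Lagrange basis polynomials:
L_0(s) = (s + 1)(s - 1)(s - 3) / [-48] = -(1/48)s^3 + (1/16)s^2 + (1/48)s - 1/16
L_1(s) = (s + 3)(s - 1)(s - 3) / [16] = (1/16)s^3 - (1/16)s^2 - (9/16)s + 9/16
L_2(s) = (s + 3)(s + 1)(s - 3) / [-16] = -(1/16)s^3 - (1/16)s^2 + (9/16)s + 9/16
L_3(s) = (s + 3)(s + 1)(s - 1) / [48] = (1/48)s^3 + (1/16)s^2 - (1/48)s - 1/16
g(s) = (-147)·L_0 + (-11)·L_1 + 5·L_2 + 93·L_3
  (-147)·L_0(s) = (49/16)s^3 - (147/16)s^2 - (49/16)s + 147/16
  (-11)·L_1(s) = -(11/16)s^3 + (11/16)s^2 + (99/16)s - 99/16
  5·L_2(s) = -(5/16)s^3 - (5/16)s^2 + (45/16)s + 45/16
  93·L_3(s) = (31/16)s^3 + (93/16)s^2 - (31/16)s - 93/16
Adding term by term: 4s^3 - 3s^2 + 4s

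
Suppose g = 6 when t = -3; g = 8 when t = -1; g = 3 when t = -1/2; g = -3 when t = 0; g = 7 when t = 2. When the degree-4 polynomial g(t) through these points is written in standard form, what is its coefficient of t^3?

68/25

Build the Lagrange basis polynomials:
L_0(t) = (t + 1)(t + 1/2)t(t - 2) / [75] = (1/75)t^4 - (1/150)t^3 - (1/30)t^2 - (1/75)t
L_1(t) = (t + 3)(t + 1/2)t(t - 2) / [-3] = -(1/3)t^4 - (1/2)t^3 + (11/6)t^2 + t
L_2(t) = (t + 3)(t + 1)t(t - 2) / [25/16] = (16/25)t^4 + (32/25)t^3 - (16/5)t^2 - (96/25)t
L_3(t) = (t + 3)(t + 1)(t + 1/2)(t - 2) / [-3] = -(1/3)t^4 - (5/6)t^3 + (4/3)t^2 + (17/6)t + 1
L_4(t) = (t + 3)(t + 1)(t + 1/2)t / [75] = (1/75)t^4 + (3/50)t^3 + (1/15)t^2 + (1/50)t
g(t) = 6·L_0 + 8·L_1 + 3·L_2 + (-3)·L_3 + 7·L_4
Only the coefficient of t^3 is needed; take it from each L_i and combine:
6·(-1/150) + 8·(-1/2) + 3·(32/25) + (-3)·(-5/6) + 7·(3/50) = 68/25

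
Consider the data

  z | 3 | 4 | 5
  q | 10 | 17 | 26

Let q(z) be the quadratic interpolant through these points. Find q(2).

Evaluate each Lagrange basis at z = 2:
L_0(2) = (-2)·(-3)/[(-1)·(-2)] = 3
L_1(2) = (-1)·(-3)/[(1)·(-1)] = -3
L_2(2) = (-1)·(-2)/[(2)·(1)] = 1
Sum: 10·(3) + 17·(-3) + 26·(1) = 5

5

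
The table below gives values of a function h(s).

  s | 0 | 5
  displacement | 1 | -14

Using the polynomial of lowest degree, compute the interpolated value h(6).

-17

Evaluate each Lagrange basis at s = 6:
L_0(6) = (1)/[(-5)] = -1/5
L_1(6) = (6)/[(5)] = 6/5
Sum: 1·(-1/5) + (-14)·(6/5) = -17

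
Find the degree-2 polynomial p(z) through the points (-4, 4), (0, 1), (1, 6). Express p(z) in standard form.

p(z) = (23/20)z^2 + (77/20)z + 1

Build the Lagrange basis polynomials:
L_0(z) = z(z - 1) / [20] = (1/20)z^2 - (1/20)z
L_1(z) = (z + 4)(z - 1) / [-4] = -(1/4)z^2 - (3/4)z + 1
L_2(z) = (z + 4)z / [5] = (1/5)z^2 + (4/5)z
p(z) = 4·L_0 + 1·L_1 + 6·L_2
  4·L_0(z) = (1/5)z^2 - (1/5)z
  1·L_1(z) = -(1/4)z^2 - (3/4)z + 1
  6·L_2(z) = (6/5)z^2 + (24/5)z
Adding term by term: (23/20)z^2 + (77/20)z + 1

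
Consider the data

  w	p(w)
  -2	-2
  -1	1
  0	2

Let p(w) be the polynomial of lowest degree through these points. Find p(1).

1

Using Newton's divided-difference form:
p[-2,-1] = (1 - (-2)) / (-1 - (-2)) = 3
p[-1,0] = (2 - 1) / (0 - (-1)) = 1
p[-2,-1,0] = (1 - 3) / (0 - (-2)) = -1
p(1) = -2 + 3·(3) + (-1)·(3)·(2) = 1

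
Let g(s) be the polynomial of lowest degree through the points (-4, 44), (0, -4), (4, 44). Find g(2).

Evaluate each Lagrange basis at s = 2:
L_0(2) = (2)·(-2)/[(-4)·(-8)] = -1/8
L_1(2) = (6)·(-2)/[(4)·(-4)] = 3/4
L_2(2) = (6)·(2)/[(8)·(4)] = 3/8
Sum: 44·(-1/8) + (-4)·(3/4) + 44·(3/8) = 8

8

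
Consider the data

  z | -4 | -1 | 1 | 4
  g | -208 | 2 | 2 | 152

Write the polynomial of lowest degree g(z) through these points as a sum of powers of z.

g(z) = 3z^3 - 2z^2 - 3z + 4

Newton's divided differences:
g[-4,-1] = (2 - (-208)) / (-1 - (-4)) = 70
g[-1,1] = (2 - 2) / (1 - (-1)) = 0
g[1,4] = (152 - 2) / (4 - 1) = 50
g[-4,-1,1] = (0 - 70) / (1 - (-4)) = -14
g[-1,1,4] = (50 - 0) / (4 - (-1)) = 10
g[-4,-1,1,4] = (10 - (-14)) / (4 - (-4)) = 3
g(z) = -208 + 70·(z + 4) + (-14)·(z + 4)(z + 1) + 3·(z + 4)(z + 1)(z - 1)
Expanding: g(z) = 3z^3 - 2z^2 - 3z + 4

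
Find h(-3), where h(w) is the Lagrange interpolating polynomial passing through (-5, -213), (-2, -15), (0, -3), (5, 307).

L_0(-3) = (-1)·(-3)·(-8)/[(-3)·(-5)·(-10)] = 4/25
L_1(-3) = (2)·(-3)·(-8)/[(3)·(-2)·(-7)] = 8/7
L_2(-3) = (2)·(-1)·(-8)/[(5)·(2)·(-5)] = -8/25
L_3(-3) = (2)·(-1)·(-3)/[(10)·(7)·(5)] = 3/175
Sum: (-213)·(4/25) + (-15)·(8/7) + (-3)·(-8/25) + 307·(3/175) = -45

-45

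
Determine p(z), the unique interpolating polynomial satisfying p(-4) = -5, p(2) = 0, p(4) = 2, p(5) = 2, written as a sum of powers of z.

Newton's divided differences:
p[-4,2] = (0 - (-5)) / (2 - (-4)) = 5/6
p[2,4] = (2 - 0) / (4 - 2) = 1
p[4,5] = (2 - 2) / (5 - 4) = 0
p[-4,2,4] = (1 - 5/6) / (4 - (-4)) = 1/48
p[2,4,5] = (0 - 1) / (5 - 2) = -1/3
p[-4,2,4,5] = (-1/3 - 1/48) / (5 - (-4)) = -17/432
p(z) = -5 + (5/6)·(z + 4) + (1/48)·(z + 4)(z - 2) + (-17/432)·(z + 4)(z - 2)(z - 4)
Expanding: p(z) = -(17/432)z^3 + (43/432)z^2 + (325/216)z - 167/54

p(z) = -(17/432)z^3 + (43/432)z^2 + (325/216)z - 167/54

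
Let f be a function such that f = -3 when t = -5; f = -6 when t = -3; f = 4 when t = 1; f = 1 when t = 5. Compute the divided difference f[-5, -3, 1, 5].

f[-5,-3] = (-6 - (-3)) / (-3 - (-5)) = -3/2
f[-3,1] = (4 - (-6)) / (1 - (-3)) = 5/2
f[1,5] = (1 - 4) / (5 - 1) = -3/4
f[-5,-3,1] = (5/2 - (-3/2)) / (1 - (-5)) = 2/3
f[-3,1,5] = (-3/4 - 5/2) / (5 - (-3)) = -13/32
f[-5,-3,1,5] = (-13/32 - 2/3) / (5 - (-5)) = -103/960

-103/960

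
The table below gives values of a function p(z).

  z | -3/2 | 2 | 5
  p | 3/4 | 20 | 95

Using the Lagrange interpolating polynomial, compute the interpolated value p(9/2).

Evaluate each Lagrange basis at z = 9/2:
L_0(9/2) = (5/2)·(-1/2)/[(-7/2)·(-13/2)] = -5/91
L_1(9/2) = (6)·(-1/2)/[(7/2)·(-3)] = 2/7
L_2(9/2) = (6)·(5/2)/[(13/2)·(3)] = 10/13
Sum: 3/4·(-5/91) + 20·(2/7) + 95·(10/13) = 315/4

315/4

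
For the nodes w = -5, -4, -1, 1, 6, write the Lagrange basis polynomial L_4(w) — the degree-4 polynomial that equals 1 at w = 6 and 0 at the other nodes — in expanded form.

L_4(w) = (w + 5)(w + 4)(w + 1)(w - 1) / [(11)·(10)·(7)·(5)]
       = (w^4 + 9w^3 + 19w^2 - 9w - 20) / (3850)

L_4(w) = (1/3850)w^4 + (9/3850)w^3 + (19/3850)w^2 - (9/3850)w - 2/385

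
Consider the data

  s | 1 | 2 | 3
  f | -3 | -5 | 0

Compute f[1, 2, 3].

7/2

f[1,2] = (-5 - (-3)) / (2 - 1) = -2
f[2,3] = (0 - (-5)) / (3 - 2) = 5
f[1,2,3] = (5 - (-2)) / (3 - 1) = 7/2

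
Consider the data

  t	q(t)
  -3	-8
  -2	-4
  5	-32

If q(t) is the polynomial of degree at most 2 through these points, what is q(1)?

Using Newton's divided-difference form:
q[-3,-2] = (-4 - (-8)) / (-2 - (-3)) = 4
q[-2,5] = (-32 - (-4)) / (5 - (-2)) = -4
q[-3,-2,5] = (-4 - 4) / (5 - (-3)) = -1
q(1) = -8 + 4·(4) + (-1)·(4)·(3) = -4

-4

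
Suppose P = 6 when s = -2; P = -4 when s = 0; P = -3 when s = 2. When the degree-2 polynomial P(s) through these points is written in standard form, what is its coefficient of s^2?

11/8

The leading coefficient equals the top divided difference P[-2,0,2].
P[-2,0] = (-4 - 6) / (0 - (-2)) = -5
P[0,2] = (-3 - (-4)) / (2 - 0) = 1/2
P[-2,0,2] = (1/2 - (-5)) / (2 - (-2)) = 11/8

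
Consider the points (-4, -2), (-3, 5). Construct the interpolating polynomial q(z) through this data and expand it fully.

L_0(z) = (z + 3) / [-1] = -z - 3
L_1(z) = (z + 4) / [1] = z + 4
q(z) = (-2)·L_0 + 5·L_1
  (-2)·L_0(z) = 2z + 6
  5·L_1(z) = 5z + 20
Adding term by term: 7z + 26

q(z) = 7z + 26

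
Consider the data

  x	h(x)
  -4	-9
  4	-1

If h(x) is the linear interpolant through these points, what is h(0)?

Evaluate each Lagrange basis at x = 0:
L_0(0) = (-4)/[(-8)] = 1/2
L_1(0) = (4)/[(8)] = 1/2
Sum: (-9)·(1/2) + (-1)·(1/2) = -5

-5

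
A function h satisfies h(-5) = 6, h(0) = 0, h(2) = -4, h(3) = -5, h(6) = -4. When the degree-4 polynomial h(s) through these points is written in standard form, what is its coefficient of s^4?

-47/9240

Build the Lagrange basis polynomials:
L_0(s) = s(s - 2)(s - 3)(s - 6) / [3080] = (1/3080)s^4 - (1/280)s^3 + (9/770)s^2 - (9/770)s
L_1(s) = (s + 5)(s - 2)(s - 3)(s - 6) / [-180] = -(1/180)s^4 + (1/30)s^3 + (19/180)s^2 - (4/5)s + 1
L_2(s) = (s + 5)s(s - 3)(s - 6) / [56] = (1/56)s^4 - (1/14)s^3 - (27/56)s^2 + (45/28)s
L_3(s) = (s + 5)s(s - 2)(s - 6) / [-72] = -(1/72)s^4 + (1/24)s^3 + (7/18)s^2 - (5/6)s
L_4(s) = (s + 5)s(s - 2)(s - 3) / [792] = (1/792)s^4 - (19/792)s^2 + (5/132)s
h(s) = 6·L_0 + 0·L_1 + (-4)·L_2 + (-5)·L_3 + (-4)·L_4
Only the coefficient of s^4 is needed; take it from each L_i and combine:
6·(1/3080) + 0·(-1/180) + (-4)·(1/56) + (-5)·(-1/72) + (-4)·(1/792) = -47/9240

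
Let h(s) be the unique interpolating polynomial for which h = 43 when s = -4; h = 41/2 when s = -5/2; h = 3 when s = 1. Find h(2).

Using Newton's divided-difference form:
h[-4,-5/2] = (41/2 - 43) / (-5/2 - (-4)) = -15
h[-5/2,1] = (3 - 41/2) / (1 - (-5/2)) = -5
h[-4,-5/2,1] = (-5 - (-15)) / (1 - (-4)) = 2
h(2) = 43 + (-15)·(6) + 2·(6)·(9/2) = 7

7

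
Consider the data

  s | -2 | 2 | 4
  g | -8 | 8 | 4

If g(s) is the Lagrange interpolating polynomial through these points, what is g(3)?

L_0(3) = (1)·(-1)/[(-4)·(-6)] = -1/24
L_1(3) = (5)·(-1)/[(4)·(-2)] = 5/8
L_2(3) = (5)·(1)/[(6)·(2)] = 5/12
Sum: (-8)·(-1/24) + 8·(5/8) + 4·(5/12) = 7

7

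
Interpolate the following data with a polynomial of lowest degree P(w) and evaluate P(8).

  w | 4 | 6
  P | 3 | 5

Evaluate each Lagrange basis at w = 8:
L_0(8) = (2)/[(-2)] = -1
L_1(8) = (4)/[(2)] = 2
Sum: 3·(-1) + 5·(2) = 7

7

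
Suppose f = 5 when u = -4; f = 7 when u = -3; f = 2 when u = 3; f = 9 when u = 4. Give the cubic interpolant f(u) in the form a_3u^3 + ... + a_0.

L_0(u) = (u + 3)(u - 3)(u - 4) / [-56] = -(1/56)u^3 + (1/14)u^2 + (9/56)u - 9/14
L_1(u) = (u + 4)(u - 3)(u - 4) / [42] = (1/42)u^3 - (1/14)u^2 - (8/21)u + 8/7
L_2(u) = (u + 4)(u + 3)(u - 4) / [-42] = -(1/42)u^3 - (1/14)u^2 + (8/21)u + 8/7
L_3(u) = (u + 4)(u + 3)(u - 3) / [56] = (1/56)u^3 + (1/14)u^2 - (9/56)u - 9/14
f(u) = 5·L_0 + 7·L_1 + 2·L_2 + 9·L_3
  5·L_0(u) = -(5/56)u^3 + (5/14)u^2 + (45/56)u - 45/14
  7·L_1(u) = (1/6)u^3 - (1/2)u^2 - (8/3)u + 8
  2·L_2(u) = -(1/21)u^3 - (1/7)u^2 + (16/21)u + 16/7
  9·L_3(u) = (9/56)u^3 + (9/14)u^2 - (81/56)u - 81/14
Adding term by term: (4/21)u^3 + (5/14)u^2 - (107/42)u + 9/7

f(u) = (4/21)u^3 + (5/14)u^2 - (107/42)u + 9/7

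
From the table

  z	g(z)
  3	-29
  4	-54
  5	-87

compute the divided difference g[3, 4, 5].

-4

g[3,4] = (-54 - (-29)) / (4 - 3) = -25
g[4,5] = (-87 - (-54)) / (5 - 4) = -33
g[3,4,5] = (-33 - (-25)) / (5 - 3) = -4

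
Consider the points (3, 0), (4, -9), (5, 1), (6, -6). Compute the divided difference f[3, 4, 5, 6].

f[3,4] = (-9 - 0) / (4 - 3) = -9
f[4,5] = (1 - (-9)) / (5 - 4) = 10
f[5,6] = (-6 - 1) / (6 - 5) = -7
f[3,4,5] = (10 - (-9)) / (5 - 3) = 19/2
f[4,5,6] = (-7 - 10) / (6 - 4) = -17/2
f[3,4,5,6] = (-17/2 - 19/2) / (6 - 3) = -6

-6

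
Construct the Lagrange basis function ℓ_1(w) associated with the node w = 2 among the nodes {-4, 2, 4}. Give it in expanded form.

ℓ_1(w) = (w + 4)(w - 4) / [(6)·(-2)]
       = (w^2 - 16) / (-12)

ℓ_1(w) = -(1/12)w^2 + 4/3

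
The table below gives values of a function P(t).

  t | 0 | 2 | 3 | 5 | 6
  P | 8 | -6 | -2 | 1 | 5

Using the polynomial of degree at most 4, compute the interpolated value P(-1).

Evaluate each Lagrange basis at t = -1:
L_0(-1) = (-3)·(-4)·(-6)·(-7)/[(-2)·(-3)·(-5)·(-6)] = 14/5
L_1(-1) = (-1)·(-4)·(-6)·(-7)/[(2)·(-1)·(-3)·(-4)] = -7
L_2(-1) = (-1)·(-3)·(-6)·(-7)/[(3)·(1)·(-2)·(-3)] = 7
L_3(-1) = (-1)·(-3)·(-4)·(-7)/[(5)·(3)·(2)·(-1)] = -14/5
L_4(-1) = (-1)·(-3)·(-4)·(-6)/[(6)·(4)·(3)·(1)] = 1
Sum: 8·(14/5) + (-6)·(-7) + (-2)·(7) + 1·(-14/5) + 5·(1) = 263/5

263/5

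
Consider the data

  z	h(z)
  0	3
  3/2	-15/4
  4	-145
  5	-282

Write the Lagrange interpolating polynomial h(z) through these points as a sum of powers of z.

L_0(z) = (z - 3/2)(z - 4)(z - 5) / [-30] = -(1/30)z^3 + (7/20)z^2 - (67/60)z + 1
L_1(z) = z(z - 4)(z - 5) / [105/8] = (8/105)z^3 - (24/35)z^2 + (32/21)z
L_2(z) = z(z - 3/2)(z - 5) / [-10] = -(1/10)z^3 + (13/20)z^2 - (3/4)z
L_3(z) = z(z - 3/2)(z - 4) / [35/2] = (2/35)z^3 - (11/35)z^2 + (12/35)z
h(z) = 3·L_0 + (-15/4)·L_1 + (-145)·L_2 + (-282)·L_3
  3·L_0(z) = -(1/10)z^3 + (21/20)z^2 - (67/20)z + 3
  (-15/4)·L_1(z) = -(2/7)z^3 + (18/7)z^2 - (40/7)z
  (-145)·L_2(z) = (29/2)z^3 - (377/4)z^2 + (435/4)z
  (-282)·L_3(z) = -(564/35)z^3 + (3102/35)z^2 - (3384/35)z
Adding term by term: -2z^3 - 2z^2 + 3z + 3

h(z) = -2z^3 - 2z^2 + 3z + 3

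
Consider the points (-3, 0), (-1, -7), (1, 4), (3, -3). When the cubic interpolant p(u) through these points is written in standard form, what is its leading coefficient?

L_0(u) = (u + 1)(u - 1)(u - 3) / [-48] = -(1/48)u^3 + (1/16)u^2 + (1/48)u - 1/16
L_1(u) = (u + 3)(u - 1)(u - 3) / [16] = (1/16)u^3 - (1/16)u^2 - (9/16)u + 9/16
L_2(u) = (u + 3)(u + 1)(u - 3) / [-16] = -(1/16)u^3 - (1/16)u^2 + (9/16)u + 9/16
L_3(u) = (u + 3)(u + 1)(u - 1) / [48] = (1/48)u^3 + (1/16)u^2 - (1/48)u - 1/16
p(u) = 0·L_0 + (-7)·L_1 + 4·L_2 + (-3)·L_3
Only the coefficient of u^3 is needed; take it from each L_i and combine:
0·(-1/48) + (-7)·(1/16) + 4·(-1/16) + (-3)·(1/48) = -3/4

-3/4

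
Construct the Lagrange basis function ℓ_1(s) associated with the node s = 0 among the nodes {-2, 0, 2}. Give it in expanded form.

ℓ_1(s) = (s + 2)(s - 2) / [(2)·(-2)]
       = (s^2 - 4) / (-4)

ℓ_1(s) = -(1/4)s^2 + 1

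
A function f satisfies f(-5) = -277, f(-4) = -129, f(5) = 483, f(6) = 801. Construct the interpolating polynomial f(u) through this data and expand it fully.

L_0(u) = (u + 4)(u - 5)(u - 6) / [-110] = -(1/110)u^3 + (7/110)u^2 + (7/55)u - 12/11
L_1(u) = (u + 5)(u - 5)(u - 6) / [90] = (1/90)u^3 - (1/15)u^2 - (5/18)u + 5/3
L_2(u) = (u + 5)(u + 4)(u - 6) / [-90] = -(1/90)u^3 - (1/30)u^2 + (17/45)u + 4/3
L_3(u) = (u + 5)(u + 4)(u - 5) / [110] = (1/110)u^3 + (2/55)u^2 - (5/22)u - 10/11
f(u) = (-277)·L_0 + (-129)·L_1 + 483·L_2 + 801·L_3
  (-277)·L_0(u) = (277/110)u^3 - (1939/110)u^2 - (1939/55)u + 3324/11
  (-129)·L_1(u) = -(43/30)u^3 + (43/5)u^2 + (215/6)u - 215
  483·L_2(u) = -(161/30)u^3 - (161/10)u^2 + (2737/15)u + 644
  801·L_3(u) = (801/110)u^3 + (1602/55)u^2 - (4005/22)u - 8010/11
Adding term by term: 3u^3 + 4u^2 + u + 3

f(u) = 3u^3 + 4u^2 + u + 3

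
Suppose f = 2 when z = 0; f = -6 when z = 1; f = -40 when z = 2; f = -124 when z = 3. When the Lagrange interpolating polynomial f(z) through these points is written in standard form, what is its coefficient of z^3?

L_0(z) = (z - 1)(z - 2)(z - 3) / [-6] = -(1/6)z^3 + z^2 - (11/6)z + 1
L_1(z) = z(z - 2)(z - 3) / [2] = (1/2)z^3 - (5/2)z^2 + 3z
L_2(z) = z(z - 1)(z - 3) / [-2] = -(1/2)z^3 + 2z^2 - (3/2)z
L_3(z) = z(z - 1)(z - 2) / [6] = (1/6)z^3 - (1/2)z^2 + (1/3)z
f(z) = 2·L_0 + (-6)·L_1 + (-40)·L_2 + (-124)·L_3
Only the coefficient of z^3 is needed; take it from each L_i and combine:
2·(-1/6) + (-6)·(1/2) + (-40)·(-1/2) + (-124)·(1/6) = -4

-4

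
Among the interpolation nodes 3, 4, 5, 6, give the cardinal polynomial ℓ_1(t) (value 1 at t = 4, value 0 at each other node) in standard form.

ℓ_1(t) = (t - 3)(t - 5)(t - 6) / [(1)·(-1)·(-2)]
       = (t^3 - 14t^2 + 63t - 90) / (2)

ℓ_1(t) = (1/2)t^3 - 7t^2 + (63/2)t - 45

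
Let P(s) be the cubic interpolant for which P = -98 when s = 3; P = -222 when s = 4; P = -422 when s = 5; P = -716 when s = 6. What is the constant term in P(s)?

-2

Build the Lagrange basis polynomials:
L_0(s) = (s - 4)(s - 5)(s - 6) / [-6] = -(1/6)s^3 + (5/2)s^2 - (37/3)s + 20
L_1(s) = (s - 3)(s - 5)(s - 6) / [2] = (1/2)s^3 - 7s^2 + (63/2)s - 45
L_2(s) = (s - 3)(s - 4)(s - 6) / [-2] = -(1/2)s^3 + (13/2)s^2 - 27s + 36
L_3(s) = (s - 3)(s - 4)(s - 5) / [6] = (1/6)s^3 - 2s^2 + (47/6)s - 10
P(s) = (-98)·L_0 + (-222)·L_1 + (-422)·L_2 + (-716)·L_3
Only the constant term is needed; take it from each L_i and combine:
(-98)·(20) + (-222)·(-45) + (-422)·(36) + (-716)·(-10) = -2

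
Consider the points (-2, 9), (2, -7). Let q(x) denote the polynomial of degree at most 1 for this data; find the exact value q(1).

L_0(1) = (-1)/[(-4)] = 1/4
L_1(1) = (3)/[(4)] = 3/4
Sum: 9·(1/4) + (-7)·(3/4) = -3

-3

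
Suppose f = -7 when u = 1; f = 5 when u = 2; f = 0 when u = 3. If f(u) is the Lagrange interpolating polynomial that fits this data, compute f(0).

-36

Evaluate each Lagrange basis at u = 0:
L_0(0) = (-2)·(-3)/[(-1)·(-2)] = 3
L_1(0) = (-1)·(-3)/[(1)·(-1)] = -3
L_2(0) = (-1)·(-2)/[(2)·(1)] = 1
Sum: (-7)·(3) + 5·(-3) + 0 = -36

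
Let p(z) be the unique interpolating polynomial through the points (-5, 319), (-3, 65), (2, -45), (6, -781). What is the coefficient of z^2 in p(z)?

-3

Build the Lagrange basis polynomials:
L_0(z) = (z + 3)(z - 2)(z - 6) / [-154] = -(1/154)z^3 + (5/154)z^2 + (6/77)z - 18/77
L_1(z) = (z + 5)(z - 2)(z - 6) / [90] = (1/90)z^3 - (1/30)z^2 - (14/45)z + 2/3
L_2(z) = (z + 5)(z + 3)(z - 6) / [-140] = -(1/140)z^3 - (1/70)z^2 + (33/140)z + 9/14
L_3(z) = (z + 5)(z + 3)(z - 2) / [396] = (1/396)z^3 + (1/66)z^2 - (1/396)z - 5/66
p(z) = 319·L_0 + 65·L_1 + (-45)·L_2 + (-781)·L_3
Only the coefficient of z^2 is needed; take it from each L_i and combine:
319·(5/154) + 65·(-1/30) + (-45)·(-1/70) + (-781)·(1/66) = -3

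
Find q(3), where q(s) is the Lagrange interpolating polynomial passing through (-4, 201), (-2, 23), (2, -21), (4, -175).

-72

L_0(3) = (5)·(1)·(-1)/[(-2)·(-6)·(-8)] = 5/96
L_1(3) = (7)·(1)·(-1)/[(2)·(-4)·(-6)] = -7/48
L_2(3) = (7)·(5)·(-1)/[(6)·(4)·(-2)] = 35/48
L_3(3) = (7)·(5)·(1)/[(8)·(6)·(2)] = 35/96
Sum: 201·(5/96) + 23·(-7/48) + (-21)·(35/48) + (-175)·(35/96) = -72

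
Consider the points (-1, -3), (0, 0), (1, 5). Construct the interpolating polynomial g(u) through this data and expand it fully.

Newton's divided differences:
g[-1,0] = (0 - (-3)) / (0 - (-1)) = 3
g[0,1] = (5 - 0) / (1 - 0) = 5
g[-1,0,1] = (5 - 3) / (1 - (-1)) = 1
g(u) = -3 + 3·(u + 1) + 1·(u + 1)u
Expanding: g(u) = u^2 + 4u

g(u) = u^2 + 4u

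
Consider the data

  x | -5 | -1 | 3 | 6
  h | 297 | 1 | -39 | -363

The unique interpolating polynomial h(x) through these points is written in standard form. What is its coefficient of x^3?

L_0(x) = (x + 1)(x - 3)(x - 6) / [-352] = -(1/352)x^3 + (1/44)x^2 - (9/352)x - 9/176
L_1(x) = (x + 5)(x - 3)(x - 6) / [112] = (1/112)x^3 - (1/28)x^2 - (27/112)x + 45/56
L_2(x) = (x + 5)(x + 1)(x - 6) / [-96] = -(1/96)x^3 + (31/96)x + 5/16
L_3(x) = (x + 5)(x + 1)(x - 3) / [231] = (1/231)x^3 + (1/77)x^2 - (13/231)x - 5/77
h(x) = 297·L_0 + 1·L_1 + (-39)·L_2 + (-363)·L_3
Only the coefficient of x^3 is needed; take it from each L_i and combine:
297·(-1/352) + 1·(1/112) + (-39)·(-1/96) + (-363)·(1/231) = -2

-2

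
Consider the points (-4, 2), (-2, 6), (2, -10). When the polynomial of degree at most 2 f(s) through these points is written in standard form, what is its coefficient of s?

L_0(s) = (s + 2)(s - 2) / [12] = (1/12)s^2 - 1/3
L_1(s) = (s + 4)(s - 2) / [-8] = -(1/8)s^2 - (1/4)s + 1
L_2(s) = (s + 4)(s + 2) / [24] = (1/24)s^2 + (1/4)s + 1/3
f(s) = 2·L_0 + 6·L_1 + (-10)·L_2
Only the coefficient of s is needed; take it from each L_i and combine:
2·(0) + 6·(-1/4) + (-10)·(1/4) = -4

-4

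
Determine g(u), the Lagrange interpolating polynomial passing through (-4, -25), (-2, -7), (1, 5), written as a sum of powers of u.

g(u) = -u^2 + 3u + 3

Build the Lagrange basis polynomials:
L_0(u) = (u + 2)(u - 1) / [10] = (1/10)u^2 + (1/10)u - 1/5
L_1(u) = (u + 4)(u - 1) / [-6] = -(1/6)u^2 - (1/2)u + 2/3
L_2(u) = (u + 4)(u + 2) / [15] = (1/15)u^2 + (2/5)u + 8/15
g(u) = (-25)·L_0 + (-7)·L_1 + 5·L_2
  (-25)·L_0(u) = -(5/2)u^2 - (5/2)u + 5
  (-7)·L_1(u) = (7/6)u^2 + (7/2)u - 14/3
  5·L_2(u) = (1/3)u^2 + 2u + 8/3
Adding term by term: -u^2 + 3u + 3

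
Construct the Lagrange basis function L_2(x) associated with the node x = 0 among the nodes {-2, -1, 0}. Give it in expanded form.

L_2(x) = (1/2)x^2 + (3/2)x + 1

L_2(x) = (x + 2)(x + 1) / [(2)·(1)]
       = (x^2 + 3x + 2) / (2)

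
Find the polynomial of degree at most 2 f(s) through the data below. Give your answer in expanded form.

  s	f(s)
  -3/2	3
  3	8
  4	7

Build the Lagrange basis polynomials:
L_0(s) = (s - 3)(s - 4) / [99/4] = (4/99)s^2 - (28/99)s + 16/33
L_1(s) = (s + 3/2)(s - 4) / [-9/2] = -(2/9)s^2 + (5/9)s + 4/3
L_2(s) = (s + 3/2)(s - 3) / [11/2] = (2/11)s^2 - (3/11)s - 9/11
f(s) = 3·L_0 + 8·L_1 + 7·L_2
  3·L_0(s) = (4/33)s^2 - (28/33)s + 16/11
  8·L_1(s) = -(16/9)s^2 + (40/9)s + 32/3
  7·L_2(s) = (14/11)s^2 - (21/11)s - 63/11
Adding term by term: -(38/99)s^2 + (167/99)s + 211/33

f(s) = -(38/99)s^2 + (167/99)s + 211/33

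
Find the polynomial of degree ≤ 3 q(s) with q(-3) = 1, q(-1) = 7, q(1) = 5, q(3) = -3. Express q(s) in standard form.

q(s) = (1/24)s^3 - (7/8)s^2 - (25/24)s + 55/8

Build the Lagrange basis polynomials:
L_0(s) = (s + 1)(s - 1)(s - 3) / [-48] = -(1/48)s^3 + (1/16)s^2 + (1/48)s - 1/16
L_1(s) = (s + 3)(s - 1)(s - 3) / [16] = (1/16)s^3 - (1/16)s^2 - (9/16)s + 9/16
L_2(s) = (s + 3)(s + 1)(s - 3) / [-16] = -(1/16)s^3 - (1/16)s^2 + (9/16)s + 9/16
L_3(s) = (s + 3)(s + 1)(s - 1) / [48] = (1/48)s^3 + (1/16)s^2 - (1/48)s - 1/16
q(s) = 1·L_0 + 7·L_1 + 5·L_2 + (-3)·L_3
  1·L_0(s) = -(1/48)s^3 + (1/16)s^2 + (1/48)s - 1/16
  7·L_1(s) = (7/16)s^3 - (7/16)s^2 - (63/16)s + 63/16
  5·L_2(s) = -(5/16)s^3 - (5/16)s^2 + (45/16)s + 45/16
  (-3)·L_3(s) = -(1/16)s^3 - (3/16)s^2 + (1/16)s + 3/16
Adding term by term: (1/24)s^3 - (7/8)s^2 - (25/24)s + 55/8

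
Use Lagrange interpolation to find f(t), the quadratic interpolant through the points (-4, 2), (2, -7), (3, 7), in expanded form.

L_0(t) = (t - 2)(t - 3) / [42] = (1/42)t^2 - (5/42)t + 1/7
L_1(t) = (t + 4)(t - 3) / [-6] = -(1/6)t^2 - (1/6)t + 2
L_2(t) = (t + 4)(t - 2) / [7] = (1/7)t^2 + (2/7)t - 8/7
f(t) = 2·L_0 + (-7)·L_1 + 7·L_2
  2·L_0(t) = (1/21)t^2 - (5/21)t + 2/7
  (-7)·L_1(t) = (7/6)t^2 + (7/6)t - 14
  7·L_2(t) = t^2 + 2t - 8
Adding term by term: (31/14)t^2 + (41/14)t - 152/7

f(t) = (31/14)t^2 + (41/14)t - 152/7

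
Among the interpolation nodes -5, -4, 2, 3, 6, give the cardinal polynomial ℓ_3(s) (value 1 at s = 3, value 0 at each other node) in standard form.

ℓ_3(s) = -(1/168)s^4 - (1/168)s^3 + (5/21)s^2 + (13/42)s - 10/7

ℓ_3(s) = (s + 5)(s + 4)(s - 2)(s - 6) / [(8)·(7)·(1)·(-3)]
       = (s^4 + s^3 - 40s^2 - 52s + 240) / (-168)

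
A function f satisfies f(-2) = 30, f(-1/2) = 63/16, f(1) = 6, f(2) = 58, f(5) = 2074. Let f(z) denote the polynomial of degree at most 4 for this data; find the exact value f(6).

4246

Evaluate each Lagrange basis at z = 6:
L_0(6) = (13/2)·(5)·(4)·(1)/[(-3/2)·(-3)·(-4)·(-7)] = 65/63
L_1(6) = (8)·(5)·(4)·(1)/[(3/2)·(-3/2)·(-5/2)·(-11/2)] = -512/99
L_2(6) = (8)·(13/2)·(4)·(1)/[(3)·(3/2)·(-1)·(-4)] = 104/9
L_3(6) = (8)·(13/2)·(5)·(1)/[(4)·(5/2)·(1)·(-3)] = -26/3
L_4(6) = (8)·(13/2)·(5)·(4)/[(7)·(11/2)·(4)·(3)] = 520/231
Sum: 30·(65/63) + 63/16·(-512/99) + 6·(104/9) + 58·(-26/3) + 2074·(520/231) = 4246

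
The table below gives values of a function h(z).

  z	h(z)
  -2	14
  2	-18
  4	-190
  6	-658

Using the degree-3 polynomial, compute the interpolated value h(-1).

0

Evaluate each Lagrange basis at z = -1:
L_0(-1) = (-3)·(-5)·(-7)/[(-4)·(-6)·(-8)] = 35/64
L_1(-1) = (1)·(-5)·(-7)/[(4)·(-2)·(-4)] = 35/32
L_2(-1) = (1)·(-3)·(-7)/[(6)·(2)·(-2)] = -7/8
L_3(-1) = (1)·(-3)·(-5)/[(8)·(4)·(2)] = 15/64
Sum: 14·(35/64) + (-18)·(35/32) + (-190)·(-7/8) + (-658)·(15/64) = 0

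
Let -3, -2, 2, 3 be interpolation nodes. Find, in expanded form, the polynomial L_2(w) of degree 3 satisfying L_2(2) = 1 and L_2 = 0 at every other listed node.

L_2(w) = (w + 3)(w + 2)(w - 3) / [(5)·(4)·(-1)]
       = (w^3 + 2w^2 - 9w - 18) / (-20)

L_2(w) = -(1/20)w^3 - (1/10)w^2 + (9/20)w + 9/10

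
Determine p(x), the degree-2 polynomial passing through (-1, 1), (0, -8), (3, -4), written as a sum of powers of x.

Newton's divided differences:
p[-1,0] = (-8 - 1) / (0 - (-1)) = -9
p[0,3] = (-4 - (-8)) / (3 - 0) = 4/3
p[-1,0,3] = (4/3 - (-9)) / (3 - (-1)) = 31/12
p(x) = 1 + (-9)·(x + 1) + (31/12)·(x + 1)x
Expanding: p(x) = (31/12)x^2 - (77/12)x - 8

p(x) = (31/12)x^2 - (77/12)x - 8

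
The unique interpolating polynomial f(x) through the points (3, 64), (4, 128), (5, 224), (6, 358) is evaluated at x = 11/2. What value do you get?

2287/8

L_0(11/2) = (3/2)·(1/2)·(-1/2)/[(-1)·(-2)·(-3)] = 1/16
L_1(11/2) = (5/2)·(1/2)·(-1/2)/[(1)·(-1)·(-2)] = -5/16
L_2(11/2) = (5/2)·(3/2)·(-1/2)/[(2)·(1)·(-1)] = 15/16
L_3(11/2) = (5/2)·(3/2)·(1/2)/[(3)·(2)·(1)] = 5/16
Sum: 64·(1/16) + 128·(-5/16) + 224·(15/16) + 358·(5/16) = 2287/8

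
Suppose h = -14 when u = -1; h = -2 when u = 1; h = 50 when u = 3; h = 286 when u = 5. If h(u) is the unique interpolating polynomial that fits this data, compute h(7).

850

L_0(7) = (6)·(4)·(2)/[(-2)·(-4)·(-6)] = -1
L_1(7) = (8)·(4)·(2)/[(2)·(-2)·(-4)] = 4
L_2(7) = (8)·(6)·(2)/[(4)·(2)·(-2)] = -6
L_3(7) = (8)·(6)·(4)/[(6)·(4)·(2)] = 4
Sum: (-14)·(-1) + (-2)·(4) + 50·(-6) + 286·(4) = 850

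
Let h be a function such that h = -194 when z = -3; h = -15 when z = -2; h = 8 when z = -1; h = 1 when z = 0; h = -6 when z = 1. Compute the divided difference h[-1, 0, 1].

h[-1,0] = (1 - 8) / (0 - (-1)) = -7
h[0,1] = (-6 - 1) / (1 - 0) = -7
h[-1,0,1] = (-7 - (-7)) / (1 - (-1)) = 0

0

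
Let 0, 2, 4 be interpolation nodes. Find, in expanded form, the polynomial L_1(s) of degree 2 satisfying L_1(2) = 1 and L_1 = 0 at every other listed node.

L_1(s) = -(1/4)s^2 + s

L_1(s) = s(s - 4) / [(2)·(-2)]
       = (s^2 - 4s) / (-4)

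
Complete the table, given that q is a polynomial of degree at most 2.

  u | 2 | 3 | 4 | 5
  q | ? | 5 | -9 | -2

The 3 known values determine q uniquely (degree ≤ 2).
Evaluate each Lagrange basis at u = 2:
L_0(2) = (-2)·(-3)/[(-1)·(-2)] = 3
L_1(2) = (-1)·(-3)/[(1)·(-1)] = -3
L_2(2) = (-1)·(-2)/[(2)·(1)] = 1
Sum: 5·(3) + (-9)·(-3) + (-2)·(1) = 40

40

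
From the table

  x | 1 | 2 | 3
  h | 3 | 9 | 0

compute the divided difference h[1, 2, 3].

-15/2

h[1,2] = (9 - 3) / (2 - 1) = 6
h[2,3] = (0 - 9) / (3 - 2) = -9
h[1,2,3] = (-9 - 6) / (3 - 1) = -15/2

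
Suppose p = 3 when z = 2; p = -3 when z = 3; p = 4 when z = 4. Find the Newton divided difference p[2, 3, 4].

p[2,3] = (-3 - 3) / (3 - 2) = -6
p[3,4] = (4 - (-3)) / (4 - 3) = 7
p[2,3,4] = (7 - (-6)) / (4 - 2) = 13/2

13/2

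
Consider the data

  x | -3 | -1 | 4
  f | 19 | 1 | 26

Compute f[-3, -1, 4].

2

f[-3,-1] = (1 - 19) / (-1 - (-3)) = -9
f[-1,4] = (26 - 1) / (4 - (-1)) = 5
f[-3,-1,4] = (5 - (-9)) / (4 - (-3)) = 2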